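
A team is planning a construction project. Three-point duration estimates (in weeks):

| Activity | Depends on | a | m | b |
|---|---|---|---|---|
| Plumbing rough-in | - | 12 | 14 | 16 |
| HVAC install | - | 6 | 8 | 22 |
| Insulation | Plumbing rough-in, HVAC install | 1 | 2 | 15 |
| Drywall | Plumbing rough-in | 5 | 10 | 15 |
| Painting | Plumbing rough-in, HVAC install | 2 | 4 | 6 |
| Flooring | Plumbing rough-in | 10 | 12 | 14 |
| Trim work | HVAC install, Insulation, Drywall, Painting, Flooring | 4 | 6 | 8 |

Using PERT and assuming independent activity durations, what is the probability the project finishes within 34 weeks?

0.958

te_Plumbing rough-in = (12 + 4·14 + 16)/6 = 84/6 = 14; σ²_Plumbing rough-in = ((16−12)/6)² = 0.444
te_HVAC install = (6 + 4·8 + 22)/6 = 60/6 = 10; σ²_HVAC install = ((22−6)/6)² = 7.111
te_Insulation = (1 + 4·2 + 15)/6 = 24/6 = 4; σ²_Insulation = ((15−1)/6)² = 5.444
te_Drywall = (5 + 4·10 + 15)/6 = 60/6 = 10; σ²_Drywall = ((15−5)/6)² = 2.778
te_Painting = (2 + 4·4 + 6)/6 = 24/6 = 4; σ²_Painting = ((6−2)/6)² = 0.444
te_Flooring = (10 + 4·12 + 14)/6 = 72/6 = 12; σ²_Flooring = ((14−10)/6)² = 0.444
te_Trim work = (4 + 4·6 + 8)/6 = 36/6 = 6; σ²_Trim work = ((8−4)/6)² = 0.444

Forward pass:
ES_Plumbing rough-in = 0; EF_Plumbing rough-in = 14
ES_HVAC install = 0; EF_HVAC install = 10
ES_Insulation = max(EF_Plumbing rough-in=14, EF_HVAC install=10) = 14; EF_Insulation = 14+4 = 18
ES_Drywall = 14; EF_Drywall = 14+10 = 24
ES_Painting = max(EF_Plumbing rough-in=14, EF_HVAC install=10) = 14; EF_Painting = 14+4 = 18
ES_Flooring = 14; EF_Flooring = 14+12 = 26
ES_Trim work = max(EF_HVAC install=10, EF_Insulation=18, EF_Drywall=24, EF_Painting=18, EF_Flooring=26) = 26; EF_Trim work = 26+6 = 32
Expected project duration μ = 32 weeks. Critical path: Plumbing rough-in → Flooring → Trim work.

Variance along critical path = 0.444 + 0.444 + 0.444 = 1.333; σ = √1.333 = 1.155 weeks.
Z = (34 − 32) / 1.155 = 1.732
P(T ≤ 34) = Φ(1.732) ≈ 0.958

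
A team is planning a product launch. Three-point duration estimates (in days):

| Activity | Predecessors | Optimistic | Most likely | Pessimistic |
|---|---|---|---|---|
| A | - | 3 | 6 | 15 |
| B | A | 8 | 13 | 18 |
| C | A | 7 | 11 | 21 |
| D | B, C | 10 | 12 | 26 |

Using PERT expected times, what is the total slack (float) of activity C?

1 days

te_A = (3 + 4·6 + 15)/6 = 42/6 = 7
te_B = (8 + 4·13 + 18)/6 = 78/6 = 13
te_C = (7 + 4·11 + 21)/6 = 72/6 = 12
te_D = (10 + 4·12 + 26)/6 = 84/6 = 14

Forward pass:
ES_A = 0; EF_A = 7
ES_B = 7; EF_B = 7+13 = 20
ES_C = 7; EF_C = 7+12 = 19
ES_D = max(EF_B=20, EF_C=19) = 20; EF_D = 20+14 = 34
Expected project duration μ = 34 days. Critical path: A → B → D.

Backward pass:
LF_D = 34; LS_D = 34−14 = 20
LF_C = LS_D = 20; LS_C = 20−12 = 8
LF_B = LS_D = 20; LS_B = 20−13 = 7
LF_A = min(LS_B=7, LS_C=8) = 7; LS_A = 7−7 = 0
Slack_C = LS_C − ES_C = 8 − 7 = 1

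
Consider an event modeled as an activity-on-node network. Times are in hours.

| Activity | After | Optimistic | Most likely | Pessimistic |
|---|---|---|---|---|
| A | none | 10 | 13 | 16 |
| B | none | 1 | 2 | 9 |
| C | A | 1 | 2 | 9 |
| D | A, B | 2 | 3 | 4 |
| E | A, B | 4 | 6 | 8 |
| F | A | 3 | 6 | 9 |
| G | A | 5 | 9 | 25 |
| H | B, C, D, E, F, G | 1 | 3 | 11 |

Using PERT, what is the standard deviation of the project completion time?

te_A = (10 + 4·13 + 16)/6 = 78/6 = 13; σ²_A = ((16−10)/6)² = 1.000
te_B = (1 + 4·2 + 9)/6 = 18/6 = 3; σ²_B = ((9−1)/6)² = 1.778
te_C = (1 + 4·2 + 9)/6 = 18/6 = 3; σ²_C = ((9−1)/6)² = 1.778
te_D = (2 + 4·3 + 4)/6 = 18/6 = 3; σ²_D = ((4−2)/6)² = 0.111
te_E = (4 + 4·6 + 8)/6 = 36/6 = 6; σ²_E = ((8−4)/6)² = 0.444
te_F = (3 + 4·6 + 9)/6 = 36/6 = 6; σ²_F = ((9−3)/6)² = 1.000
te_G = (5 + 4·9 + 25)/6 = 66/6 = 11; σ²_G = ((25−5)/6)² = 11.111
te_H = (1 + 4·3 + 11)/6 = 24/6 = 4; σ²_H = ((11−1)/6)² = 2.778

Forward pass:
ES_A = 0; EF_A = 13
ES_B = 0; EF_B = 3
ES_C = 13; EF_C = 13+3 = 16
ES_D = max(EF_A=13, EF_B=3) = 13; EF_D = 13+3 = 16
ES_E = max(EF_A=13, EF_B=3) = 13; EF_E = 13+6 = 19
ES_F = 13; EF_F = 13+6 = 19
ES_G = 13; EF_G = 13+11 = 24
ES_H = max(EF_B=3, EF_C=16, EF_D=16, EF_E=19, EF_F=19, EF_G=24) = 24; EF_H = 24+4 = 28
Expected project duration μ = 28 hours. Critical path: A → G → H.

Variance along critical path = 1.000 + 11.111 + 2.778 = 14.889
σ = √14.889 = 3.859 hours

3.86 hours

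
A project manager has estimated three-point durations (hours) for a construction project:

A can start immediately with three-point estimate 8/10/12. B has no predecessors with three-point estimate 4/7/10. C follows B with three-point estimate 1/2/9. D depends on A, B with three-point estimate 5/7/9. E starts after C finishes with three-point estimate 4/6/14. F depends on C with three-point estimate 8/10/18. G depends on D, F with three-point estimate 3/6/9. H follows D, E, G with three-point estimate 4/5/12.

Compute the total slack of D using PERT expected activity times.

te_A = (8 + 4·10 + 12)/6 = 60/6 = 10
te_B = (4 + 4·7 + 10)/6 = 42/6 = 7
te_C = (1 + 4·2 + 9)/6 = 18/6 = 3
te_D = (5 + 4·7 + 9)/6 = 42/6 = 7
te_E = (4 + 4·6 + 14)/6 = 42/6 = 7
te_F = (8 + 4·10 + 18)/6 = 66/6 = 11
te_G = (3 + 4·6 + 9)/6 = 36/6 = 6
te_H = (4 + 4·5 + 12)/6 = 36/6 = 6

Forward pass:
ES_A = 0; EF_A = 10
ES_B = 0; EF_B = 7
ES_C = 7; EF_C = 7+3 = 10
ES_D = max(EF_A=10, EF_B=7) = 10; EF_D = 10+7 = 17
ES_E = 10; EF_E = 10+7 = 17
ES_F = 10; EF_F = 10+11 = 21
ES_G = max(EF_D=17, EF_F=21) = 21; EF_G = 21+6 = 27
ES_H = max(EF_D=17, EF_E=17, EF_G=27) = 27; EF_H = 27+6 = 33
Expected project duration μ = 33 hours. Critical path: B → C → F → G → H.

Backward pass:
LF_H = 33; LS_H = 33−6 = 27
LF_G = LS_H = 27; LS_G = 27−6 = 21
LF_F = LS_G = 21; LS_F = 21−11 = 10
LF_E = LS_H = 27; LS_E = 27−7 = 20
LF_D = min(LS_G=21, LS_H=27) = 21; LS_D = 21−7 = 14
LF_C = min(LS_E=20, LS_F=10) = 10; LS_C = 10−3 = 7
LF_B = min(LS_C=7, LS_D=14) = 7; LS_B = 7−7 = 0
LF_A = LS_D = 14; LS_A = 14−10 = 4
Slack_D = LS_D − ES_D = 14 − 10 = 4

4 hours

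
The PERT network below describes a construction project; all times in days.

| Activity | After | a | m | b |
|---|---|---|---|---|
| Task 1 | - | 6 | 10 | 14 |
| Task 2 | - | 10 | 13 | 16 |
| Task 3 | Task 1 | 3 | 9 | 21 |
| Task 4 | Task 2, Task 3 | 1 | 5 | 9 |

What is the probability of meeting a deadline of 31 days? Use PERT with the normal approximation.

0.955

te_Task 1 = (6 + 4·10 + 14)/6 = 60/6 = 10; σ²_Task 1 = ((14−6)/6)² = 1.778
te_Task 2 = (10 + 4·13 + 16)/6 = 78/6 = 13; σ²_Task 2 = ((16−10)/6)² = 1.000
te_Task 3 = (3 + 4·9 + 21)/6 = 60/6 = 10; σ²_Task 3 = ((21−3)/6)² = 9.000
te_Task 4 = (1 + 4·5 + 9)/6 = 30/6 = 5; σ²_Task 4 = ((9−1)/6)² = 1.778

Forward pass:
ES_Task 1 = 0; EF_Task 1 = 10
ES_Task 2 = 0; EF_Task 2 = 13
ES_Task 3 = 10; EF_Task 3 = 10+10 = 20
ES_Task 4 = max(EF_Task 2=13, EF_Task 3=20) = 20; EF_Task 4 = 20+5 = 25
Expected project duration μ = 25 days. Critical path: Task 1 → Task 3 → Task 4.

Variance along critical path = 1.778 + 9.000 + 1.778 = 12.556; σ = √12.556 = 3.543 days.
Z = (31 − 25) / 3.543 = 1.693
P(T ≤ 31) = Φ(1.693) ≈ 0.955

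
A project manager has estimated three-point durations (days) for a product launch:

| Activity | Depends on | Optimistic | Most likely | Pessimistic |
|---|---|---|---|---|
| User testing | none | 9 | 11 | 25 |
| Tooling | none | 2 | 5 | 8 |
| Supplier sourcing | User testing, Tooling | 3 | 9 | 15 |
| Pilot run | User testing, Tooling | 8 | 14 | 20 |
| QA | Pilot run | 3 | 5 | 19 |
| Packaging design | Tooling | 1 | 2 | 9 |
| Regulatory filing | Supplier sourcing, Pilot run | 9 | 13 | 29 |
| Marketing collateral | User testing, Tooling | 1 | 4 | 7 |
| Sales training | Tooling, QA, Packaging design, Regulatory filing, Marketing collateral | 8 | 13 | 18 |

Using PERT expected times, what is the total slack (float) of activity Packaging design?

34 days

te_User testing = (9 + 4·11 + 25)/6 = 78/6 = 13
te_Tooling = (2 + 4·5 + 8)/6 = 30/6 = 5
te_Supplier sourcing = (3 + 4·9 + 15)/6 = 54/6 = 9
te_Pilot run = (8 + 4·14 + 20)/6 = 84/6 = 14
te_QA = (3 + 4·5 + 19)/6 = 42/6 = 7
te_Packaging design = (1 + 4·2 + 9)/6 = 18/6 = 3
te_Regulatory filing = (9 + 4·13 + 29)/6 = 90/6 = 15
te_Marketing collateral = (1 + 4·4 + 7)/6 = 24/6 = 4
te_Sales training = (8 + 4·13 + 18)/6 = 78/6 = 13

Forward pass:
ES_User testing = 0; EF_User testing = 13
ES_Tooling = 0; EF_Tooling = 5
ES_Supplier sourcing = max(EF_User testing=13, EF_Tooling=5) = 13; EF_Supplier sourcing = 13+9 = 22
ES_Pilot run = max(EF_User testing=13, EF_Tooling=5) = 13; EF_Pilot run = 13+14 = 27
ES_QA = 27; EF_QA = 27+7 = 34
ES_Packaging design = 5; EF_Packaging design = 5+3 = 8
ES_Regulatory filing = max(EF_Supplier sourcing=22, EF_Pilot run=27) = 27; EF_Regulatory filing = 27+15 = 42
ES_Marketing collateral = max(EF_User testing=13, EF_Tooling=5) = 13; EF_Marketing collateral = 13+4 = 17
ES_Sales training = max(EF_Tooling=5, EF_QA=34, EF_Packaging design=8, EF_Regulatory filing=42, EF_Marketing collateral=17) = 42; EF_Sales training = 42+13 = 55
Expected project duration μ = 55 days. Critical path: User testing → Pilot run → Regulatory filing → Sales training.

Backward pass:
LF_Sales training = 55; LS_Sales training = 55−13 = 42
LF_Marketing collateral = LS_Sales training = 42; LS_Marketing collateral = 42−4 = 38
LF_Regulatory filing = LS_Sales training = 42; LS_Regulatory filing = 42−15 = 27
LF_Packaging design = LS_Sales training = 42; LS_Packaging design = 42−3 = 39
LF_QA = LS_Sales training = 42; LS_QA = 42−7 = 35
LF_Pilot run = min(LS_QA=35, LS_Regulatory filing=27) = 27; LS_Pilot run = 27−14 = 13
LF_Supplier sourcing = LS_Regulatory filing = 27; LS_Supplier sourcing = 27−9 = 18
LF_Tooling = min(LS_Supplier sourcing=18, LS_Pilot run=13, LS_Packaging design=39, LS_Marketing collateral=38, LS_Sales training=42) = 13; LS_Tooling = 13−5 = 8
LF_User testing = min(LS_Supplier sourcing=18, LS_Pilot run=13, LS_Marketing collateral=38) = 13; LS_User testing = 13−13 = 0
Slack_Packaging design = LS_Packaging design − ES_Packaging design = 39 − 5 = 34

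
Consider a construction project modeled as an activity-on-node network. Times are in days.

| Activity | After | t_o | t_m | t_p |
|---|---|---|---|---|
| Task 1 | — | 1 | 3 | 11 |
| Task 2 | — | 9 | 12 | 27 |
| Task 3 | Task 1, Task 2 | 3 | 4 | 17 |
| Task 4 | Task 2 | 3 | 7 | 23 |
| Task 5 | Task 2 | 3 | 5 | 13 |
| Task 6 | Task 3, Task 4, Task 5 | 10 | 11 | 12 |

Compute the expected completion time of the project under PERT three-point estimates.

te_Task 1 = (1 + 4·3 + 11)/6 = 24/6 = 4
te_Task 2 = (9 + 4·12 + 27)/6 = 84/6 = 14
te_Task 3 = (3 + 4·4 + 17)/6 = 36/6 = 6
te_Task 4 = (3 + 4·7 + 23)/6 = 54/6 = 9
te_Task 5 = (3 + 4·5 + 13)/6 = 36/6 = 6
te_Task 6 = (10 + 4·11 + 12)/6 = 66/6 = 11

Forward pass:
ES_Task 1 = 0; EF_Task 1 = 4
ES_Task 2 = 0; EF_Task 2 = 14
ES_Task 3 = max(EF_Task 1=4, EF_Task 2=14) = 14; EF_Task 3 = 14+6 = 20
ES_Task 4 = 14; EF_Task 4 = 14+9 = 23
ES_Task 5 = 14; EF_Task 5 = 14+6 = 20
ES_Task 6 = max(EF_Task 3=20, EF_Task 4=23, EF_Task 5=20) = 23; EF_Task 6 = 23+11 = 34
Expected project duration μ = 34 days. Critical path: Task 2 → Task 4 → Task 6.

34 days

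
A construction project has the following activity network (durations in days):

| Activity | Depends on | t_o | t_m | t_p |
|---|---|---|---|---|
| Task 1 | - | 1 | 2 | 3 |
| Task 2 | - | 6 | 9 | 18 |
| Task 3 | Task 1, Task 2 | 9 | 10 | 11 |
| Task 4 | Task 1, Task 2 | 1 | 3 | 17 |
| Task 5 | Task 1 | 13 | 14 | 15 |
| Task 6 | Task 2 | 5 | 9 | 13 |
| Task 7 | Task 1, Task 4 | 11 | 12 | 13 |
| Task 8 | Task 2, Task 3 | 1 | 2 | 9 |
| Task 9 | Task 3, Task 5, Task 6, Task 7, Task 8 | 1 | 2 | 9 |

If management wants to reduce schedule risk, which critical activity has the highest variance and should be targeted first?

Task 4

te_Task 1 = (1 + 4·2 + 3)/6 = 12/6 = 2; σ²_Task 1 = ((3−1)/6)² = 0.111
te_Task 2 = (6 + 4·9 + 18)/6 = 60/6 = 10; σ²_Task 2 = ((18−6)/6)² = 4.000
te_Task 3 = (9 + 4·10 + 11)/6 = 60/6 = 10; σ²_Task 3 = ((11−9)/6)² = 0.111
te_Task 4 = (1 + 4·3 + 17)/6 = 30/6 = 5; σ²_Task 4 = ((17−1)/6)² = 7.111
te_Task 5 = (13 + 4·14 + 15)/6 = 84/6 = 14; σ²_Task 5 = ((15−13)/6)² = 0.111
te_Task 6 = (5 + 4·9 + 13)/6 = 54/6 = 9; σ²_Task 6 = ((13−5)/6)² = 1.778
te_Task 7 = (11 + 4·12 + 13)/6 = 72/6 = 12; σ²_Task 7 = ((13−11)/6)² = 0.111
te_Task 8 = (1 + 4·2 + 9)/6 = 18/6 = 3; σ²_Task 8 = ((9−1)/6)² = 1.778
te_Task 9 = (1 + 4·2 + 9)/6 = 18/6 = 3; σ²_Task 9 = ((9−1)/6)² = 1.778

Forward pass:
ES_Task 1 = 0; EF_Task 1 = 2
ES_Task 2 = 0; EF_Task 2 = 10
ES_Task 3 = max(EF_Task 1=2, EF_Task 2=10) = 10; EF_Task 3 = 10+10 = 20
ES_Task 4 = max(EF_Task 1=2, EF_Task 2=10) = 10; EF_Task 4 = 10+5 = 15
ES_Task 5 = 2; EF_Task 5 = 2+14 = 16
ES_Task 6 = 10; EF_Task 6 = 10+9 = 19
ES_Task 7 = max(EF_Task 1=2, EF_Task 4=15) = 15; EF_Task 7 = 15+12 = 27
ES_Task 8 = max(EF_Task 2=10, EF_Task 3=20) = 20; EF_Task 8 = 20+3 = 23
ES_Task 9 = max(EF_Task 3=20, EF_Task 5=16, EF_Task 6=19, EF_Task 7=27, EF_Task 8=23) = 27; EF_Task 9 = 27+3 = 30
Expected project duration μ = 30 days. Critical path: Task 2 → Task 4 → Task 7 → Task 9.

Variances on critical path: σ²_Task 2=4.000, σ²_Task 4=7.111, σ²_Task 7=0.111, σ²_Task 9=1.778.
Largest is σ²_Task 4 = 7.111.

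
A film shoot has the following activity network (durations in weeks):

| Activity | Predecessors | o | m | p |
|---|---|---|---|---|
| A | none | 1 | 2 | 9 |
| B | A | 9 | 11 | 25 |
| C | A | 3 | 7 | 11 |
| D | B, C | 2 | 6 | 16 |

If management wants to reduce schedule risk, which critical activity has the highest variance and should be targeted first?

B

te_A = (1 + 4·2 + 9)/6 = 18/6 = 3; σ²_A = ((9−1)/6)² = 1.778
te_B = (9 + 4·11 + 25)/6 = 78/6 = 13; σ²_B = ((25−9)/6)² = 7.111
te_C = (3 + 4·7 + 11)/6 = 42/6 = 7; σ²_C = ((11−3)/6)² = 1.778
te_D = (2 + 4·6 + 16)/6 = 42/6 = 7; σ²_D = ((16−2)/6)² = 5.444

Forward pass:
ES_A = 0; EF_A = 3
ES_B = 3; EF_B = 3+13 = 16
ES_C = 3; EF_C = 3+7 = 10
ES_D = max(EF_B=16, EF_C=10) = 16; EF_D = 16+7 = 23
Expected project duration μ = 23 weeks. Critical path: A → B → D.

Variances on critical path: σ²_A=1.778, σ²_B=7.111, σ²_D=5.444.
Largest is σ²_B = 7.111.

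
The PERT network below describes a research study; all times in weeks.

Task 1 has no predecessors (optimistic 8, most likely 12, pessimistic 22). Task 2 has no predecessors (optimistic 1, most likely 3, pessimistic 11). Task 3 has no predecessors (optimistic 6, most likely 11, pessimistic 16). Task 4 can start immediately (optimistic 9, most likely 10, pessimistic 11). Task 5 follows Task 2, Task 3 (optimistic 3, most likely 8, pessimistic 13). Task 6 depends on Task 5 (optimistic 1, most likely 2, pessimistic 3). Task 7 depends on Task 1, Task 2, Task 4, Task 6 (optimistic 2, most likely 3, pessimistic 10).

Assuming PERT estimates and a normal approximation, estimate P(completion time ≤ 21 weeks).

te_Task 1 = (8 + 4·12 + 22)/6 = 78/6 = 13; σ²_Task 1 = ((22−8)/6)² = 5.444
te_Task 2 = (1 + 4·3 + 11)/6 = 24/6 = 4; σ²_Task 2 = ((11−1)/6)² = 2.778
te_Task 3 = (6 + 4·11 + 16)/6 = 66/6 = 11; σ²_Task 3 = ((16−6)/6)² = 2.778
te_Task 4 = (9 + 4·10 + 11)/6 = 60/6 = 10; σ²_Task 4 = ((11−9)/6)² = 0.111
te_Task 5 = (3 + 4·8 + 13)/6 = 48/6 = 8; σ²_Task 5 = ((13−3)/6)² = 2.778
te_Task 6 = (1 + 4·2 + 3)/6 = 12/6 = 2; σ²_Task 6 = ((3−1)/6)² = 0.111
te_Task 7 = (2 + 4·3 + 10)/6 = 24/6 = 4; σ²_Task 7 = ((10−2)/6)² = 1.778

Forward pass:
ES_Task 1 = 0; EF_Task 1 = 13
ES_Task 2 = 0; EF_Task 2 = 4
ES_Task 3 = 0; EF_Task 3 = 11
ES_Task 4 = 0; EF_Task 4 = 10
ES_Task 5 = max(EF_Task 2=4, EF_Task 3=11) = 11; EF_Task 5 = 11+8 = 19
ES_Task 6 = 19; EF_Task 6 = 19+2 = 21
ES_Task 7 = max(EF_Task 1=13, EF_Task 2=4, EF_Task 4=10, EF_Task 6=21) = 21; EF_Task 7 = 21+4 = 25
Expected project duration μ = 25 weeks. Critical path: Task 3 → Task 5 → Task 6 → Task 7.

Variance along critical path = 2.778 + 2.778 + 0.111 + 1.778 = 7.444; σ = √7.444 = 2.728 weeks.
Z = (21 − 25) / 2.728 = -1.466
P(T ≤ 21) = Φ(-1.466) ≈ 0.071

0.071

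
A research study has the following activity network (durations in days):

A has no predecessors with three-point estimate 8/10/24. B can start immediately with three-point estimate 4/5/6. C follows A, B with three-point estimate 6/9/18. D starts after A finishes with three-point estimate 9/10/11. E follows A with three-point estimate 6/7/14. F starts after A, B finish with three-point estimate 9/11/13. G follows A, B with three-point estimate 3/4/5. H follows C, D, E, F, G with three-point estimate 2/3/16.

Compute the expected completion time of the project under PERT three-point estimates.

te_A = (8 + 4·10 + 24)/6 = 72/6 = 12
te_B = (4 + 4·5 + 6)/6 = 30/6 = 5
te_C = (6 + 4·9 + 18)/6 = 60/6 = 10
te_D = (9 + 4·10 + 11)/6 = 60/6 = 10
te_E = (6 + 4·7 + 14)/6 = 48/6 = 8
te_F = (9 + 4·11 + 13)/6 = 66/6 = 11
te_G = (3 + 4·4 + 5)/6 = 24/6 = 4
te_H = (2 + 4·3 + 16)/6 = 30/6 = 5

Forward pass:
ES_A = 0; EF_A = 12
ES_B = 0; EF_B = 5
ES_C = max(EF_A=12, EF_B=5) = 12; EF_C = 12+10 = 22
ES_D = 12; EF_D = 12+10 = 22
ES_E = 12; EF_E = 12+8 = 20
ES_F = max(EF_A=12, EF_B=5) = 12; EF_F = 12+11 = 23
ES_G = max(EF_A=12, EF_B=5) = 12; EF_G = 12+4 = 16
ES_H = max(EF_C=22, EF_D=22, EF_E=20, EF_F=23, EF_G=16) = 23; EF_H = 23+5 = 28
Expected project duration μ = 28 days. Critical path: A → F → H.

28 days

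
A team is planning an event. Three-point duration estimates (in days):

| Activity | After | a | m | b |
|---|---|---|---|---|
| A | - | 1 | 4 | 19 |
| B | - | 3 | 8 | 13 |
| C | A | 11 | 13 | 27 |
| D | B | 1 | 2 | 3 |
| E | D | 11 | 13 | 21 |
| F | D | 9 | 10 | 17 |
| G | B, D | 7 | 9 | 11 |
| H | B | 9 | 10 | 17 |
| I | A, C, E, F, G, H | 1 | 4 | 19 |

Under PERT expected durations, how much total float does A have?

te_A = (1 + 4·4 + 19)/6 = 36/6 = 6
te_B = (3 + 4·8 + 13)/6 = 48/6 = 8
te_C = (11 + 4·13 + 27)/6 = 90/6 = 15
te_D = (1 + 4·2 + 3)/6 = 12/6 = 2
te_E = (11 + 4·13 + 21)/6 = 84/6 = 14
te_F = (9 + 4·10 + 17)/6 = 66/6 = 11
te_G = (7 + 4·9 + 11)/6 = 54/6 = 9
te_H = (9 + 4·10 + 17)/6 = 66/6 = 11
te_I = (1 + 4·4 + 19)/6 = 36/6 = 6

Forward pass:
ES_A = 0; EF_A = 6
ES_B = 0; EF_B = 8
ES_C = 6; EF_C = 6+15 = 21
ES_D = 8; EF_D = 8+2 = 10
ES_E = 10; EF_E = 10+14 = 24
ES_F = 10; EF_F = 10+11 = 21
ES_G = max(EF_B=8, EF_D=10) = 10; EF_G = 10+9 = 19
ES_H = 8; EF_H = 8+11 = 19
ES_I = max(EF_A=6, EF_C=21, EF_E=24, EF_F=21, EF_G=19, EF_H=19) = 24; EF_I = 24+6 = 30
Expected project duration μ = 30 days. Critical path: B → D → E → I.

Backward pass:
LF_I = 30; LS_I = 30−6 = 24
LF_H = LS_I = 24; LS_H = 24−11 = 13
LF_G = LS_I = 24; LS_G = 24−9 = 15
LF_F = LS_I = 24; LS_F = 24−11 = 13
LF_E = LS_I = 24; LS_E = 24−14 = 10
LF_D = min(LS_E=10, LS_F=13, LS_G=15) = 10; LS_D = 10−2 = 8
LF_C = LS_I = 24; LS_C = 24−15 = 9
LF_B = min(LS_D=8, LS_G=15, LS_H=13) = 8; LS_B = 8−8 = 0
LF_A = min(LS_C=9, LS_I=24) = 9; LS_A = 9−6 = 3
Slack_A = LS_A − ES_A = 3 − 0 = 3

3 days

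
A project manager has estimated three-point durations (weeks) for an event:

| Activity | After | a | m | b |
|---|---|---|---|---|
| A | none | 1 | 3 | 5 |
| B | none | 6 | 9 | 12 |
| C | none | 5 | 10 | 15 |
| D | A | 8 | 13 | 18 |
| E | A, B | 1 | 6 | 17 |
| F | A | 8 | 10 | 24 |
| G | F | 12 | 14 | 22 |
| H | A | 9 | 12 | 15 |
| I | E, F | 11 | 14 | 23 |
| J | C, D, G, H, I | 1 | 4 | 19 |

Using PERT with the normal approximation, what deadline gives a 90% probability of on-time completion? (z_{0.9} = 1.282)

te_A = (1 + 4·3 + 5)/6 = 18/6 = 3; σ²_A = ((5−1)/6)² = 0.444
te_B = (6 + 4·9 + 12)/6 = 54/6 = 9; σ²_B = ((12−6)/6)² = 1.000
te_C = (5 + 4·10 + 15)/6 = 60/6 = 10; σ²_C = ((15−5)/6)² = 2.778
te_D = (8 + 4·13 + 18)/6 = 78/6 = 13; σ²_D = ((18−8)/6)² = 2.778
te_E = (1 + 4·6 + 17)/6 = 42/6 = 7; σ²_E = ((17−1)/6)² = 7.111
te_F = (8 + 4·10 + 24)/6 = 72/6 = 12; σ²_F = ((24−8)/6)² = 7.111
te_G = (12 + 4·14 + 22)/6 = 90/6 = 15; σ²_G = ((22−12)/6)² = 2.778
te_H = (9 + 4·12 + 15)/6 = 72/6 = 12; σ²_H = ((15−9)/6)² = 1.000
te_I = (11 + 4·14 + 23)/6 = 90/6 = 15; σ²_I = ((23−11)/6)² = 4.000
te_J = (1 + 4·4 + 19)/6 = 36/6 = 6; σ²_J = ((19−1)/6)² = 9.000

Forward pass:
ES_A = 0; EF_A = 3
ES_B = 0; EF_B = 9
ES_C = 0; EF_C = 10
ES_D = 3; EF_D = 3+13 = 16
ES_E = max(EF_A=3, EF_B=9) = 9; EF_E = 9+7 = 16
ES_F = 3; EF_F = 3+12 = 15
ES_G = 15; EF_G = 15+15 = 30
ES_H = 3; EF_H = 3+12 = 15
ES_I = max(EF_E=16, EF_F=15) = 16; EF_I = 16+15 = 31
ES_J = max(EF_C=10, EF_D=16, EF_G=30, EF_H=15, EF_I=31) = 31; EF_J = 31+6 = 37
Expected project duration μ = 37 weeks. Critical path: B → E → I → J.

Variance along critical path = 1.000 + 7.111 + 4.000 + 9.000 = 21.111; σ = 4.595 weeks.
D = μ + z·σ = 37 + 1.282·4.595 = 42.9 weeks

42.9 weeks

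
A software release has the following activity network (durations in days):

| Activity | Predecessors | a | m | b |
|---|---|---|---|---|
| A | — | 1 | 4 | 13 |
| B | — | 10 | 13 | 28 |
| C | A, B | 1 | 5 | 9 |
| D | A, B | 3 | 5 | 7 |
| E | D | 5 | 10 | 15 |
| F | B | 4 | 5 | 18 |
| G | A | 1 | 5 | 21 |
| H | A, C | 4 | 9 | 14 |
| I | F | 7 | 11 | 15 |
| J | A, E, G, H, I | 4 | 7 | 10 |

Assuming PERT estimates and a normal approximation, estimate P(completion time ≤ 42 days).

te_A = (1 + 4·4 + 13)/6 = 30/6 = 5; σ²_A = ((13−1)/6)² = 4.000
te_B = (10 + 4·13 + 28)/6 = 90/6 = 15; σ²_B = ((28−10)/6)² = 9.000
te_C = (1 + 4·5 + 9)/6 = 30/6 = 5; σ²_C = ((9−1)/6)² = 1.778
te_D = (3 + 4·5 + 7)/6 = 30/6 = 5; σ²_D = ((7−3)/6)² = 0.444
te_E = (5 + 4·10 + 15)/6 = 60/6 = 10; σ²_E = ((15−5)/6)² = 2.778
te_F = (4 + 4·5 + 18)/6 = 42/6 = 7; σ²_F = ((18−4)/6)² = 5.444
te_G = (1 + 4·5 + 21)/6 = 42/6 = 7; σ²_G = ((21−1)/6)² = 11.111
te_H = (4 + 4·9 + 14)/6 = 54/6 = 9; σ²_H = ((14−4)/6)² = 2.778
te_I = (7 + 4·11 + 15)/6 = 66/6 = 11; σ²_I = ((15−7)/6)² = 1.778
te_J = (4 + 4·7 + 10)/6 = 42/6 = 7; σ²_J = ((10−4)/6)² = 1.000

Forward pass:
ES_A = 0; EF_A = 5
ES_B = 0; EF_B = 15
ES_C = max(EF_A=5, EF_B=15) = 15; EF_C = 15+5 = 20
ES_D = max(EF_A=5, EF_B=15) = 15; EF_D = 15+5 = 20
ES_E = 20; EF_E = 20+10 = 30
ES_F = 15; EF_F = 15+7 = 22
ES_G = 5; EF_G = 5+7 = 12
ES_H = max(EF_A=5, EF_C=20) = 20; EF_H = 20+9 = 29
ES_I = 22; EF_I = 22+11 = 33
ES_J = max(EF_A=5, EF_E=30, EF_G=12, EF_H=29, EF_I=33) = 33; EF_J = 33+7 = 40
Expected project duration μ = 40 days. Critical path: B → F → I → J.

Variance along critical path = 9.000 + 5.444 + 1.778 + 1.000 = 17.222; σ = √17.222 = 4.150 days.
Z = (42 − 40) / 4.150 = 0.482
P(T ≤ 42) = Φ(0.482) ≈ 0.685

0.685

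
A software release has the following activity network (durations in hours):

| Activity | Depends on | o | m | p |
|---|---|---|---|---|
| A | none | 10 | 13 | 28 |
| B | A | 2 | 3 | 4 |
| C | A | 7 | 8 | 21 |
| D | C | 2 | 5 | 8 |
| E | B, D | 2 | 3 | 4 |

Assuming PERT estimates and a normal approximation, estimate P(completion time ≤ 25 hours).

0.021

te_A = (10 + 4·13 + 28)/6 = 90/6 = 15; σ²_A = ((28−10)/6)² = 9.000
te_B = (2 + 4·3 + 4)/6 = 18/6 = 3; σ²_B = ((4−2)/6)² = 0.111
te_C = (7 + 4·8 + 21)/6 = 60/6 = 10; σ²_C = ((21−7)/6)² = 5.444
te_D = (2 + 4·5 + 8)/6 = 30/6 = 5; σ²_D = ((8−2)/6)² = 1.000
te_E = (2 + 4·3 + 4)/6 = 18/6 = 3; σ²_E = ((4−2)/6)² = 0.111

Forward pass:
ES_A = 0; EF_A = 15
ES_B = 15; EF_B = 15+3 = 18
ES_C = 15; EF_C = 15+10 = 25
ES_D = 25; EF_D = 25+5 = 30
ES_E = max(EF_B=18, EF_D=30) = 30; EF_E = 30+3 = 33
Expected project duration μ = 33 hours. Critical path: A → C → D → E.

Variance along critical path = 9.000 + 5.444 + 1.000 + 0.111 = 15.556; σ = √15.556 = 3.944 hours.
Z = (25 − 33) / 3.944 = -2.028
P(T ≤ 25) = Φ(-2.028) ≈ 0.021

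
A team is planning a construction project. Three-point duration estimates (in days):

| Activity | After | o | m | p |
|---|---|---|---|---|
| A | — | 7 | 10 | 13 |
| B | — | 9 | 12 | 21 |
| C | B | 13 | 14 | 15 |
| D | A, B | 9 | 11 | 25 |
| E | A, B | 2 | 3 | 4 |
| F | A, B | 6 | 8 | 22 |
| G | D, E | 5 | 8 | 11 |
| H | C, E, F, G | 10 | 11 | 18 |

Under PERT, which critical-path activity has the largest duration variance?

D

te_A = (7 + 4·10 + 13)/6 = 60/6 = 10; σ²_A = ((13−7)/6)² = 1.000
te_B = (9 + 4·12 + 21)/6 = 78/6 = 13; σ²_B = ((21−9)/6)² = 4.000
te_C = (13 + 4·14 + 15)/6 = 84/6 = 14; σ²_C = ((15−13)/6)² = 0.111
te_D = (9 + 4·11 + 25)/6 = 78/6 = 13; σ²_D = ((25−9)/6)² = 7.111
te_E = (2 + 4·3 + 4)/6 = 18/6 = 3; σ²_E = ((4−2)/6)² = 0.111
te_F = (6 + 4·8 + 22)/6 = 60/6 = 10; σ²_F = ((22−6)/6)² = 7.111
te_G = (5 + 4·8 + 11)/6 = 48/6 = 8; σ²_G = ((11−5)/6)² = 1.000
te_H = (10 + 4·11 + 18)/6 = 72/6 = 12; σ²_H = ((18−10)/6)² = 1.778

Forward pass:
ES_A = 0; EF_A = 10
ES_B = 0; EF_B = 13
ES_C = 13; EF_C = 13+14 = 27
ES_D = max(EF_A=10, EF_B=13) = 13; EF_D = 13+13 = 26
ES_E = max(EF_A=10, EF_B=13) = 13; EF_E = 13+3 = 16
ES_F = max(EF_A=10, EF_B=13) = 13; EF_F = 13+10 = 23
ES_G = max(EF_D=26, EF_E=16) = 26; EF_G = 26+8 = 34
ES_H = max(EF_C=27, EF_E=16, EF_F=23, EF_G=34) = 34; EF_H = 34+12 = 46
Expected project duration μ = 46 days. Critical path: B → D → G → H.

Variances on critical path: σ²_B=4.000, σ²_D=7.111, σ²_G=1.000, σ²_H=1.778.
Largest is σ²_D = 7.111.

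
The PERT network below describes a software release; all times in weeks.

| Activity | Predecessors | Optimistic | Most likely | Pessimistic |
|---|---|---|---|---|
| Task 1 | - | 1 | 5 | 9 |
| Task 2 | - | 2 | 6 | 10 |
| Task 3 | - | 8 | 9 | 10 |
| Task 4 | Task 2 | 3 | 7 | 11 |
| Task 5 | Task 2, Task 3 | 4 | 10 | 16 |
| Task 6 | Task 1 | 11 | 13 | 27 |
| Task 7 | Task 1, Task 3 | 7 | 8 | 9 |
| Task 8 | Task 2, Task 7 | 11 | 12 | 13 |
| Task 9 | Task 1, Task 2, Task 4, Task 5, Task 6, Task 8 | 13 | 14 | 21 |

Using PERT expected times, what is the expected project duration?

44 weeks

te_Task 1 = (1 + 4·5 + 9)/6 = 30/6 = 5
te_Task 2 = (2 + 4·6 + 10)/6 = 36/6 = 6
te_Task 3 = (8 + 4·9 + 10)/6 = 54/6 = 9
te_Task 4 = (3 + 4·7 + 11)/6 = 42/6 = 7
te_Task 5 = (4 + 4·10 + 16)/6 = 60/6 = 10
te_Task 6 = (11 + 4·13 + 27)/6 = 90/6 = 15
te_Task 7 = (7 + 4·8 + 9)/6 = 48/6 = 8
te_Task 8 = (11 + 4·12 + 13)/6 = 72/6 = 12
te_Task 9 = (13 + 4·14 + 21)/6 = 90/6 = 15

Forward pass:
ES_Task 1 = 0; EF_Task 1 = 5
ES_Task 2 = 0; EF_Task 2 = 6
ES_Task 3 = 0; EF_Task 3 = 9
ES_Task 4 = 6; EF_Task 4 = 6+7 = 13
ES_Task 5 = max(EF_Task 2=6, EF_Task 3=9) = 9; EF_Task 5 = 9+10 = 19
ES_Task 6 = 5; EF_Task 6 = 5+15 = 20
ES_Task 7 = max(EF_Task 1=5, EF_Task 3=9) = 9; EF_Task 7 = 9+8 = 17
ES_Task 8 = max(EF_Task 2=6, EF_Task 7=17) = 17; EF_Task 8 = 17+12 = 29
ES_Task 9 = max(EF_Task 1=5, EF_Task 2=6, EF_Task 4=13, EF_Task 5=19, EF_Task 6=20, EF_Task 8=29) = 29; EF_Task 9 = 29+15 = 44
Expected project duration μ = 44 weeks. Critical path: Task 3 → Task 7 → Task 8 → Task 9.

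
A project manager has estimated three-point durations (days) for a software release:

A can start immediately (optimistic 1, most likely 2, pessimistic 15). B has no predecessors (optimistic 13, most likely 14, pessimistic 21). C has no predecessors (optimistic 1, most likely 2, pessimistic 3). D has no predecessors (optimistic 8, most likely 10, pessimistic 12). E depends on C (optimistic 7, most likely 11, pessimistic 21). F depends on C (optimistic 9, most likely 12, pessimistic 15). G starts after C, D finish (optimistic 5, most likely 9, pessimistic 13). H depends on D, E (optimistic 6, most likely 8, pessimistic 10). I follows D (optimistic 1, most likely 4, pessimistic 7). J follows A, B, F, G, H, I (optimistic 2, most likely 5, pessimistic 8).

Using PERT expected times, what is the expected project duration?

te_A = (1 + 4·2 + 15)/6 = 24/6 = 4
te_B = (13 + 4·14 + 21)/6 = 90/6 = 15
te_C = (1 + 4·2 + 3)/6 = 12/6 = 2
te_D = (8 + 4·10 + 12)/6 = 60/6 = 10
te_E = (7 + 4·11 + 21)/6 = 72/6 = 12
te_F = (9 + 4·12 + 15)/6 = 72/6 = 12
te_G = (5 + 4·9 + 13)/6 = 54/6 = 9
te_H = (6 + 4·8 + 10)/6 = 48/6 = 8
te_I = (1 + 4·4 + 7)/6 = 24/6 = 4
te_J = (2 + 4·5 + 8)/6 = 30/6 = 5

Forward pass:
ES_A = 0; EF_A = 4
ES_B = 0; EF_B = 15
ES_C = 0; EF_C = 2
ES_D = 0; EF_D = 10
ES_E = 2; EF_E = 2+12 = 14
ES_F = 2; EF_F = 2+12 = 14
ES_G = max(EF_C=2, EF_D=10) = 10; EF_G = 10+9 = 19
ES_H = max(EF_D=10, EF_E=14) = 14; EF_H = 14+8 = 22
ES_I = 10; EF_I = 10+4 = 14
ES_J = max(EF_A=4, EF_B=15, EF_F=14, EF_G=19, EF_H=22, EF_I=14) = 22; EF_J = 22+5 = 27
Expected project duration μ = 27 days. Critical path: C → E → H → J.

27 days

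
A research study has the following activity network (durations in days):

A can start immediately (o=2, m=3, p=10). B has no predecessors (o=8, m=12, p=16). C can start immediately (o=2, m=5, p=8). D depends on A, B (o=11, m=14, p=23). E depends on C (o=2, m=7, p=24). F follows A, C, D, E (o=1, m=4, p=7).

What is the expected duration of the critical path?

31 days

te_A = (2 + 4·3 + 10)/6 = 24/6 = 4
te_B = (8 + 4·12 + 16)/6 = 72/6 = 12
te_C = (2 + 4·5 + 8)/6 = 30/6 = 5
te_D = (11 + 4·14 + 23)/6 = 90/6 = 15
te_E = (2 + 4·7 + 24)/6 = 54/6 = 9
te_F = (1 + 4·4 + 7)/6 = 24/6 = 4

Forward pass:
ES_A = 0; EF_A = 4
ES_B = 0; EF_B = 12
ES_C = 0; EF_C = 5
ES_D = max(EF_A=4, EF_B=12) = 12; EF_D = 12+15 = 27
ES_E = 5; EF_E = 5+9 = 14
ES_F = max(EF_A=4, EF_C=5, EF_D=27, EF_E=14) = 27; EF_F = 27+4 = 31
Expected project duration μ = 31 days. Critical path: B → D → F.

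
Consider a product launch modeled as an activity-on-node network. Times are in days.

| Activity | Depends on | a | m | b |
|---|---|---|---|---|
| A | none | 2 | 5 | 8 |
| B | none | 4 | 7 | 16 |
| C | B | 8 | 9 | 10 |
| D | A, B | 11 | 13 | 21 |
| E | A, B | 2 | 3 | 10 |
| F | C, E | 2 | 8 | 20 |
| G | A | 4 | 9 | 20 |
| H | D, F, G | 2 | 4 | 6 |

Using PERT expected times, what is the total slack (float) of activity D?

4 days

te_A = (2 + 4·5 + 8)/6 = 30/6 = 5
te_B = (4 + 4·7 + 16)/6 = 48/6 = 8
te_C = (8 + 4·9 + 10)/6 = 54/6 = 9
te_D = (11 + 4·13 + 21)/6 = 84/6 = 14
te_E = (2 + 4·3 + 10)/6 = 24/6 = 4
te_F = (2 + 4·8 + 20)/6 = 54/6 = 9
te_G = (4 + 4·9 + 20)/6 = 60/6 = 10
te_H = (2 + 4·4 + 6)/6 = 24/6 = 4

Forward pass:
ES_A = 0; EF_A = 5
ES_B = 0; EF_B = 8
ES_C = 8; EF_C = 8+9 = 17
ES_D = max(EF_A=5, EF_B=8) = 8; EF_D = 8+14 = 22
ES_E = max(EF_A=5, EF_B=8) = 8; EF_E = 8+4 = 12
ES_F = max(EF_C=17, EF_E=12) = 17; EF_F = 17+9 = 26
ES_G = 5; EF_G = 5+10 = 15
ES_H = max(EF_D=22, EF_F=26, EF_G=15) = 26; EF_H = 26+4 = 30
Expected project duration μ = 30 days. Critical path: B → C → F → H.

Backward pass:
LF_H = 30; LS_H = 30−4 = 26
LF_G = LS_H = 26; LS_G = 26−10 = 16
LF_F = LS_H = 26; LS_F = 26−9 = 17
LF_E = LS_F = 17; LS_E = 17−4 = 13
LF_D = LS_H = 26; LS_D = 26−14 = 12
LF_C = LS_F = 17; LS_C = 17−9 = 8
LF_B = min(LS_C=8, LS_D=12, LS_E=13) = 8; LS_B = 8−8 = 0
LF_A = min(LS_D=12, LS_E=13, LS_G=16) = 12; LS_A = 12−5 = 7
Slack_D = LS_D − ES_D = 12 − 8 = 4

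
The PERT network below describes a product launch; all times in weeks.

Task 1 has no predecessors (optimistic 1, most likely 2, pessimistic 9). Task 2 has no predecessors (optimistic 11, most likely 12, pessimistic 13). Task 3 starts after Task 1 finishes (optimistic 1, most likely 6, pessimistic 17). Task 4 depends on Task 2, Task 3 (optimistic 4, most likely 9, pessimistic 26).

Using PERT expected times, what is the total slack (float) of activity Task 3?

2 weeks

te_Task 1 = (1 + 4·2 + 9)/6 = 18/6 = 3
te_Task 2 = (11 + 4·12 + 13)/6 = 72/6 = 12
te_Task 3 = (1 + 4·6 + 17)/6 = 42/6 = 7
te_Task 4 = (4 + 4·9 + 26)/6 = 66/6 = 11

Forward pass:
ES_Task 1 = 0; EF_Task 1 = 3
ES_Task 2 = 0; EF_Task 2 = 12
ES_Task 3 = 3; EF_Task 3 = 3+7 = 10
ES_Task 4 = max(EF_Task 2=12, EF_Task 3=10) = 12; EF_Task 4 = 12+11 = 23
Expected project duration μ = 23 weeks. Critical path: Task 2 → Task 4.

Backward pass:
LF_Task 4 = 23; LS_Task 4 = 23−11 = 12
LF_Task 3 = LS_Task 4 = 12; LS_Task 3 = 12−7 = 5
LF_Task 2 = LS_Task 4 = 12; LS_Task 2 = 12−12 = 0
LF_Task 1 = LS_Task 3 = 5; LS_Task 1 = 5−3 = 2
Slack_Task 3 = LS_Task 3 − ES_Task 3 = 5 − 3 = 2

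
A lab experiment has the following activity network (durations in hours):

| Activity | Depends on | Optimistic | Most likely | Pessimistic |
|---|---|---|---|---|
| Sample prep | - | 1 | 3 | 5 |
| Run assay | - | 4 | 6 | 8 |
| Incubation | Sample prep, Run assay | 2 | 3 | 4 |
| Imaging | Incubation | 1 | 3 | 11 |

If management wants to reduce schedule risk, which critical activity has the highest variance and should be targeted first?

te_Sample prep = (1 + 4·3 + 5)/6 = 18/6 = 3; σ²_Sample prep = ((5−1)/6)² = 0.444
te_Run assay = (4 + 4·6 + 8)/6 = 36/6 = 6; σ²_Run assay = ((8−4)/6)² = 0.444
te_Incubation = (2 + 4·3 + 4)/6 = 18/6 = 3; σ²_Incubation = ((4−2)/6)² = 0.111
te_Imaging = (1 + 4·3 + 11)/6 = 24/6 = 4; σ²_Imaging = ((11−1)/6)² = 2.778

Forward pass:
ES_Sample prep = 0; EF_Sample prep = 3
ES_Run assay = 0; EF_Run assay = 6
ES_Incubation = max(EF_Sample prep=3, EF_Run assay=6) = 6; EF_Incubation = 6+3 = 9
ES_Imaging = 9; EF_Imaging = 9+4 = 13
Expected project duration μ = 13 hours. Critical path: Run assay → Incubation → Imaging.

Variances on critical path: σ²_Run assay=0.444, σ²_Incubation=0.111, σ²_Imaging=2.778.
Largest is σ²_Imaging = 2.778.

Imaging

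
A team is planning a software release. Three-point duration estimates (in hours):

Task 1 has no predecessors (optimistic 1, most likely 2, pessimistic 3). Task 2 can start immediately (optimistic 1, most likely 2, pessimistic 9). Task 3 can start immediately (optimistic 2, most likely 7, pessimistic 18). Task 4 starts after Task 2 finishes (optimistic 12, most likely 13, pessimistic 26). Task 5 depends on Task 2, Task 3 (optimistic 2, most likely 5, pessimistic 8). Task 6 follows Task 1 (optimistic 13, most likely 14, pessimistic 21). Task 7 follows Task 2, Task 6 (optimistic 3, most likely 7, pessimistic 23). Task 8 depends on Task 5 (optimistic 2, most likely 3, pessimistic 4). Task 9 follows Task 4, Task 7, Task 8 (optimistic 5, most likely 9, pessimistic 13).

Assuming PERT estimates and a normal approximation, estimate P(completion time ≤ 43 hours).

te_Task 1 = (1 + 4·2 + 3)/6 = 12/6 = 2; σ²_Task 1 = ((3−1)/6)² = 0.111
te_Task 2 = (1 + 4·2 + 9)/6 = 18/6 = 3; σ²_Task 2 = ((9−1)/6)² = 1.778
te_Task 3 = (2 + 4·7 + 18)/6 = 48/6 = 8; σ²_Task 3 = ((18−2)/6)² = 7.111
te_Task 4 = (12 + 4·13 + 26)/6 = 90/6 = 15; σ²_Task 4 = ((26−12)/6)² = 5.444
te_Task 5 = (2 + 4·5 + 8)/6 = 30/6 = 5; σ²_Task 5 = ((8−2)/6)² = 1.000
te_Task 6 = (13 + 4·14 + 21)/6 = 90/6 = 15; σ²_Task 6 = ((21−13)/6)² = 1.778
te_Task 7 = (3 + 4·7 + 23)/6 = 54/6 = 9; σ²_Task 7 = ((23−3)/6)² = 11.111
te_Task 8 = (2 + 4·3 + 4)/6 = 18/6 = 3; σ²_Task 8 = ((4−2)/6)² = 0.111
te_Task 9 = (5 + 4·9 + 13)/6 = 54/6 = 9; σ²_Task 9 = ((13−5)/6)² = 1.778

Forward pass:
ES_Task 1 = 0; EF_Task 1 = 2
ES_Task 2 = 0; EF_Task 2 = 3
ES_Task 3 = 0; EF_Task 3 = 8
ES_Task 4 = 3; EF_Task 4 = 3+15 = 18
ES_Task 5 = max(EF_Task 2=3, EF_Task 3=8) = 8; EF_Task 5 = 8+5 = 13
ES_Task 6 = 2; EF_Task 6 = 2+15 = 17
ES_Task 7 = max(EF_Task 2=3, EF_Task 6=17) = 17; EF_Task 7 = 17+9 = 26
ES_Task 8 = 13; EF_Task 8 = 13+3 = 16
ES_Task 9 = max(EF_Task 4=18, EF_Task 7=26, EF_Task 8=16) = 26; EF_Task 9 = 26+9 = 35
Expected project duration μ = 35 hours. Critical path: Task 1 → Task 6 → Task 7 → Task 9.

Variance along critical path = 0.111 + 1.778 + 11.111 + 1.778 = 14.778; σ = √14.778 = 3.844 hours.
Z = (43 − 35) / 3.844 = 2.081
P(T ≤ 43) = Φ(2.081) ≈ 0.981

0.981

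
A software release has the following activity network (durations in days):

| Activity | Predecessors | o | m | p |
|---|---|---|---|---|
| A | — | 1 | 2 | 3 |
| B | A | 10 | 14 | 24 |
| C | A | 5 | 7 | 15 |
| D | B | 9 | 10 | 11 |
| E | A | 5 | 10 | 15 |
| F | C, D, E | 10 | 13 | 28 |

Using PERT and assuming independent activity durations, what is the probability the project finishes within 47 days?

0.904

te_A = (1 + 4·2 + 3)/6 = 12/6 = 2; σ²_A = ((3−1)/6)² = 0.111
te_B = (10 + 4·14 + 24)/6 = 90/6 = 15; σ²_B = ((24−10)/6)² = 5.444
te_C = (5 + 4·7 + 15)/6 = 48/6 = 8; σ²_C = ((15−5)/6)² = 2.778
te_D = (9 + 4·10 + 11)/6 = 60/6 = 10; σ²_D = ((11−9)/6)² = 0.111
te_E = (5 + 4·10 + 15)/6 = 60/6 = 10; σ²_E = ((15−5)/6)² = 2.778
te_F = (10 + 4·13 + 28)/6 = 90/6 = 15; σ²_F = ((28−10)/6)² = 9.000

Forward pass:
ES_A = 0; EF_A = 2
ES_B = 2; EF_B = 2+15 = 17
ES_C = 2; EF_C = 2+8 = 10
ES_D = 17; EF_D = 17+10 = 27
ES_E = 2; EF_E = 2+10 = 12
ES_F = max(EF_C=10, EF_D=27, EF_E=12) = 27; EF_F = 27+15 = 42
Expected project duration μ = 42 days. Critical path: A → B → D → F.

Variance along critical path = 0.111 + 5.444 + 0.111 + 9.000 = 14.667; σ = √14.667 = 3.830 days.
Z = (47 − 42) / 3.830 = 1.306
P(T ≤ 47) = Φ(1.306) ≈ 0.904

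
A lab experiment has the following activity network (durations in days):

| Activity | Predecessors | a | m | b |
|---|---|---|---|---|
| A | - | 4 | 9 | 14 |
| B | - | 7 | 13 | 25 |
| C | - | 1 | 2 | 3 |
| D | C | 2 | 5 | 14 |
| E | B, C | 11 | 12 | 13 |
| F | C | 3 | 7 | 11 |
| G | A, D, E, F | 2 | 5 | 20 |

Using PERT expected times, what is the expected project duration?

33 days

te_A = (4 + 4·9 + 14)/6 = 54/6 = 9
te_B = (7 + 4·13 + 25)/6 = 84/6 = 14
te_C = (1 + 4·2 + 3)/6 = 12/6 = 2
te_D = (2 + 4·5 + 14)/6 = 36/6 = 6
te_E = (11 + 4·12 + 13)/6 = 72/6 = 12
te_F = (3 + 4·7 + 11)/6 = 42/6 = 7
te_G = (2 + 4·5 + 20)/6 = 42/6 = 7

Forward pass:
ES_A = 0; EF_A = 9
ES_B = 0; EF_B = 14
ES_C = 0; EF_C = 2
ES_D = 2; EF_D = 2+6 = 8
ES_E = max(EF_B=14, EF_C=2) = 14; EF_E = 14+12 = 26
ES_F = 2; EF_F = 2+7 = 9
ES_G = max(EF_A=9, EF_D=8, EF_E=26, EF_F=9) = 26; EF_G = 26+7 = 33
Expected project duration μ = 33 days. Critical path: B → E → G.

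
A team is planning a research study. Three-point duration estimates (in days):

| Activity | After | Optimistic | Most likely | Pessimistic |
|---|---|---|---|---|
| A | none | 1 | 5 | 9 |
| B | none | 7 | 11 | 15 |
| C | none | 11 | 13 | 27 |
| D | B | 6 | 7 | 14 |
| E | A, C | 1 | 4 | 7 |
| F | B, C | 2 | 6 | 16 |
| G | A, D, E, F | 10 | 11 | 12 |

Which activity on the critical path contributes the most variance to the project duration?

C

te_A = (1 + 4·5 + 9)/6 = 30/6 = 5; σ²_A = ((9−1)/6)² = 1.778
te_B = (7 + 4·11 + 15)/6 = 66/6 = 11; σ²_B = ((15−7)/6)² = 1.778
te_C = (11 + 4·13 + 27)/6 = 90/6 = 15; σ²_C = ((27−11)/6)² = 7.111
te_D = (6 + 4·7 + 14)/6 = 48/6 = 8; σ²_D = ((14−6)/6)² = 1.778
te_E = (1 + 4·4 + 7)/6 = 24/6 = 4; σ²_E = ((7−1)/6)² = 1.000
te_F = (2 + 4·6 + 16)/6 = 42/6 = 7; σ²_F = ((16−2)/6)² = 5.444
te_G = (10 + 4·11 + 12)/6 = 66/6 = 11; σ²_G = ((12−10)/6)² = 0.111

Forward pass:
ES_A = 0; EF_A = 5
ES_B = 0; EF_B = 11
ES_C = 0; EF_C = 15
ES_D = 11; EF_D = 11+8 = 19
ES_E = max(EF_A=5, EF_C=15) = 15; EF_E = 15+4 = 19
ES_F = max(EF_B=11, EF_C=15) = 15; EF_F = 15+7 = 22
ES_G = max(EF_A=5, EF_D=19, EF_E=19, EF_F=22) = 22; EF_G = 22+11 = 33
Expected project duration μ = 33 days. Critical path: C → F → G.

Variances on critical path: σ²_C=7.111, σ²_F=5.444, σ²_G=0.111.
Largest is σ²_C = 7.111.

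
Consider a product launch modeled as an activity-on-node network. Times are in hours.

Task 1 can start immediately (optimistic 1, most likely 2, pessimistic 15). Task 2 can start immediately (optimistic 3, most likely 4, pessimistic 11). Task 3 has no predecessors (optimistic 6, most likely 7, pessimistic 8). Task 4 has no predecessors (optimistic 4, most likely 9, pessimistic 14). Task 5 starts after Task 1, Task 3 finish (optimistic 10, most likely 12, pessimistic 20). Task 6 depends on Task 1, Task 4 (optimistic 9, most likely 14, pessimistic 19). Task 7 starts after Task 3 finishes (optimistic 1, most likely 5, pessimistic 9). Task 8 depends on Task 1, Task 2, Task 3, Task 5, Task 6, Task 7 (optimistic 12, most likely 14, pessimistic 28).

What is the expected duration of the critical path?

te_Task 1 = (1 + 4·2 + 15)/6 = 24/6 = 4
te_Task 2 = (3 + 4·4 + 11)/6 = 30/6 = 5
te_Task 3 = (6 + 4·7 + 8)/6 = 42/6 = 7
te_Task 4 = (4 + 4·9 + 14)/6 = 54/6 = 9
te_Task 5 = (10 + 4·12 + 20)/6 = 78/6 = 13
te_Task 6 = (9 + 4·14 + 19)/6 = 84/6 = 14
te_Task 7 = (1 + 4·5 + 9)/6 = 30/6 = 5
te_Task 8 = (12 + 4·14 + 28)/6 = 96/6 = 16

Forward pass:
ES_Task 1 = 0; EF_Task 1 = 4
ES_Task 2 = 0; EF_Task 2 = 5
ES_Task 3 = 0; EF_Task 3 = 7
ES_Task 4 = 0; EF_Task 4 = 9
ES_Task 5 = max(EF_Task 1=4, EF_Task 3=7) = 7; EF_Task 5 = 7+13 = 20
ES_Task 6 = max(EF_Task 1=4, EF_Task 4=9) = 9; EF_Task 6 = 9+14 = 23
ES_Task 7 = 7; EF_Task 7 = 7+5 = 12
ES_Task 8 = max(EF_Task 1=4, EF_Task 2=5, EF_Task 3=7, EF_Task 5=20, EF_Task 6=23, EF_Task 7=12) = 23; EF_Task 8 = 23+16 = 39
Expected project duration μ = 39 hours. Critical path: Task 4 → Task 6 → Task 8.

39 hours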